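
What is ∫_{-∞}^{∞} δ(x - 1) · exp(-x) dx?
e^{-1}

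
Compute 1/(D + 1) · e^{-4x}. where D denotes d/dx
- \frac{e^{- 4 x}}{3}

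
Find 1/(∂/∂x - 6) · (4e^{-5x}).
- \frac{4 e^{- 5 x}}{11}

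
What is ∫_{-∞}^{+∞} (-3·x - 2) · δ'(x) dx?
3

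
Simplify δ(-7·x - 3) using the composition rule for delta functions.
\frac{\delta(x + 3/7)}{7}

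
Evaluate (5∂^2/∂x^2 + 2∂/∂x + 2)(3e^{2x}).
78 e^{2 x}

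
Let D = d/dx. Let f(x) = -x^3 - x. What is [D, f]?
- 3 x^{2} - 1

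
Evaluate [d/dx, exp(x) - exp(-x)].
2 \cosh{\left(x \right)}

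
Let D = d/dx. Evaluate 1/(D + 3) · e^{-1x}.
\frac{e^{- x}}{2}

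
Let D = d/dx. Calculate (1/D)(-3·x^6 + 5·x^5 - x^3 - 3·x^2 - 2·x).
- \frac{3 x^{7}}{7} + \frac{5 x^{6}}{6} - \frac{x^{4}}{4} - x^{3} - x^{2}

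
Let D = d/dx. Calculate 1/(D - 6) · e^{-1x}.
- \frac{e^{- x}}{7}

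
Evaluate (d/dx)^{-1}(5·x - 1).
\frac{5 x^{2}}{2} - x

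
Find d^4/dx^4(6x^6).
2160 x^{2}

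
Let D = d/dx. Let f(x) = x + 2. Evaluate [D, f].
1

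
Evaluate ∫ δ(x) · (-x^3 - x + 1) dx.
1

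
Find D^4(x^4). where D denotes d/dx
24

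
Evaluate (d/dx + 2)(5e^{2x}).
20 e^{2 x}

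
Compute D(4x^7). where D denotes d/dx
28 x^{6}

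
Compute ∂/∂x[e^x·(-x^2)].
x \left(- x - 2\right) e^{x}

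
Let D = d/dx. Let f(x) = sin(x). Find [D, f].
\cos{\left(x \right)}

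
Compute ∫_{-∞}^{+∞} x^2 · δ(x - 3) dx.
9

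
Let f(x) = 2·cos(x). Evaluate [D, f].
- 2 \sin{\left(x \right)}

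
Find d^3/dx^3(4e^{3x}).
108 e^{3 x}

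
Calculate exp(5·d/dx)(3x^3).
3 x^{3} + 45 x^{2} + 225 x + 375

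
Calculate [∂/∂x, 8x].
8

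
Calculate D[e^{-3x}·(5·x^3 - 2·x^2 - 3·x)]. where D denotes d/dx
\left(- 15 x^{3} + 21 x^{2} + 5 x - 3\right) e^{- 3 x}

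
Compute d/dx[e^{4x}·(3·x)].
\left(12 x + 3\right) e^{4 x}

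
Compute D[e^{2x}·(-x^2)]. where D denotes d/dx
2 x \left(- x - 1\right) e^{2 x}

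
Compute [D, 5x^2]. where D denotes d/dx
10 x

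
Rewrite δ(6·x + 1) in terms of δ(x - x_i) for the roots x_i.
\frac{\delta(x + 1/6)}{6}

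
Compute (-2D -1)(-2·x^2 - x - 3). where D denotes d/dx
2 x^{2} + 9 x + 5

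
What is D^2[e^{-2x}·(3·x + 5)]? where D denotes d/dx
4 \left(3 x + 2\right) e^{- 2 x}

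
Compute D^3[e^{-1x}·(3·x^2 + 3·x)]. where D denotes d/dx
3 \left(- x^{2} + 5 x - 3\right) e^{- x}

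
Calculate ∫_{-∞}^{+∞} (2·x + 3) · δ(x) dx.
3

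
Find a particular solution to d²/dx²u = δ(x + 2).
\frac{|x + 2|}{2}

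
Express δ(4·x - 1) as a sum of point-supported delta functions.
\frac{\delta(x - 1/4)}{4}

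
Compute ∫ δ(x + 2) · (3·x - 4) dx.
-10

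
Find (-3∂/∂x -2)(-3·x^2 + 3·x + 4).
6 x^{2} + 12 x - 17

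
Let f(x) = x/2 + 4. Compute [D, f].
\frac{1}{2}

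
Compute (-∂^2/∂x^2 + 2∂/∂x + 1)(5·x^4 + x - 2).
x \left(5 x^{3} + 40 x^{2} - 60 x + 1\right)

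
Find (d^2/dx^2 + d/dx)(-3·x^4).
12 x^{2} \left(- x - 3\right)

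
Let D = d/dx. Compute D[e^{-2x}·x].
\left(1 - 2 x\right) e^{- 2 x}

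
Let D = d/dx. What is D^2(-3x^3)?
- 18 x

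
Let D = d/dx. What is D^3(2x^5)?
120 x^{2}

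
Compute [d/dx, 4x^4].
16 x^{3}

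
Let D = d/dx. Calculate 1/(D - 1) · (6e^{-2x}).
- 2 e^{- 2 x}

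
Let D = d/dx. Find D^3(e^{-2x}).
- 8 e^{- 2 x}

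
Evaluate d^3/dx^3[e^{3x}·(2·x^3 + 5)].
\left(54 x^{3} + 162 x^{2} + 108 x + 147\right) e^{3 x}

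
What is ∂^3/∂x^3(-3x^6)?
- 360 x^{3}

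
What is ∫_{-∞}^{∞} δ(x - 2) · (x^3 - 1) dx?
7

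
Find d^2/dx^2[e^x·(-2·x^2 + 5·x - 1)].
\left(- 2 x^{2} - 3 x + 5\right) e^{x}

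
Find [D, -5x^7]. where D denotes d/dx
- 35 x^{6}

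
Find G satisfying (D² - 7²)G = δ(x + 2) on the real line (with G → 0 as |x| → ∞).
-\frac{e^{-7|x + 2|}}{14}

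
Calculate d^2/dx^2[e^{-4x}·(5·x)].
40 \left(2 x - 1\right) e^{- 4 x}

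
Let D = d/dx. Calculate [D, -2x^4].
- 8 x^{3}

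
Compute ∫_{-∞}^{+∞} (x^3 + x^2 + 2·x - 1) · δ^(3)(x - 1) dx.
-6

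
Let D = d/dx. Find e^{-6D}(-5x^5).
- 5 x^{5} + 150 x^{4} - 1800 x^{3} + 10800 x^{2} - 32400 x + 38880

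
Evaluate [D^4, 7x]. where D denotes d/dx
28D^{3}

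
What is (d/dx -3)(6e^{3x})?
0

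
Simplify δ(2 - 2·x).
\frac{\delta(x - 1)}{2}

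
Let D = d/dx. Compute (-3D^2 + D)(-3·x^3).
9 x \left(6 - x\right)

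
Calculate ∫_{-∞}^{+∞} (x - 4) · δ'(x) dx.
-1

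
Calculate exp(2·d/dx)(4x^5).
4 x^{5} + 40 x^{4} + 160 x^{3} + 320 x^{2} + 320 x + 128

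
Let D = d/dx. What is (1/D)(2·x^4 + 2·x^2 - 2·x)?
\frac{2 x^{5}}{5} + \frac{2 x^{3}}{3} - x^{2}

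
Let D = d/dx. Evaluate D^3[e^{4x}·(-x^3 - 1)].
\left(- 64 x^{3} - 144 x^{2} - 72 x - 70\right) e^{4 x}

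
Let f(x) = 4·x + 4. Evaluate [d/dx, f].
4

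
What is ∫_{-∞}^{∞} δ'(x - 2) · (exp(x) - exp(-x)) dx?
- 2 \cosh{\left(2 \right)}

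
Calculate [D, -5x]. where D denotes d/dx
-5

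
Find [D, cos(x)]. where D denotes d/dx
- \sin{\left(x \right)}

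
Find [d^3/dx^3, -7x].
-21\frac{d^{2}}{dx^{2}}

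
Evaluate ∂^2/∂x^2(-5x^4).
- 60 x^{2}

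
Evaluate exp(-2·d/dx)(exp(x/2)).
e^{\frac{x}{2} - 1}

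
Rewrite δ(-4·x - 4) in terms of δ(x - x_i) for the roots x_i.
\frac{\delta(x + 1)}{4}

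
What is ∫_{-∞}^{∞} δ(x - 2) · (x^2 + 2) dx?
6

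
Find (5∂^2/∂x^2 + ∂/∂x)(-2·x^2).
- 4 x - 20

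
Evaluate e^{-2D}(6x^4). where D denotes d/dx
6 x^{4} - 48 x^{3} + 144 x^{2} - 192 x + 96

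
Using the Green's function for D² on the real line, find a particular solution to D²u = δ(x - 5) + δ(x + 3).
\frac{|x - 5|}{2} + \frac{|x + 3|}{2}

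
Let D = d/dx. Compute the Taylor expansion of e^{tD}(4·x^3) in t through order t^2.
4 x \left(3 t^{2} + 3 t x + x^{2}\right)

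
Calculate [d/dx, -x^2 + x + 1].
1 - 2 x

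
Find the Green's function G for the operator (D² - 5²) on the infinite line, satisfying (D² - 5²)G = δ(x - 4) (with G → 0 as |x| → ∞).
-\frac{e^{-5|x - 4|}}{10}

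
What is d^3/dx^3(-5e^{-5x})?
625 e^{- 5 x}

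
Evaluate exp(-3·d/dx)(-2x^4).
- 2 x^{4} + 24 x^{3} - 108 x^{2} + 216 x - 162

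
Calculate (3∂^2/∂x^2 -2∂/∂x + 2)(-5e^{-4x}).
- 290 e^{- 4 x}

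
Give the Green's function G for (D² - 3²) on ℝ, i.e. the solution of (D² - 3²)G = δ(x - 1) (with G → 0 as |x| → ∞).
-\frac{e^{-3|x - 1|}}{6}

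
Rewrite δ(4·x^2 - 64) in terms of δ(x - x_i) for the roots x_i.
\frac{\delta(x - 4) + \delta(x + 4)}{32}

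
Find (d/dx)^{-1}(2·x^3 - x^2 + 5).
\frac{x^{4}}{2} - \frac{x^{3}}{3} + 5 x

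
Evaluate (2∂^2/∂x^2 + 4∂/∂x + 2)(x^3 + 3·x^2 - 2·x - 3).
2 x^{3} + 18 x^{2} + 32 x - 2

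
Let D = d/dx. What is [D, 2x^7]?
14 x^{6}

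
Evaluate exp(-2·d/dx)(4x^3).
4 x^{3} - 24 x^{2} + 48 x - 32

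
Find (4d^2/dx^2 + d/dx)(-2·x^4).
8 x^{2} \left(- x - 12\right)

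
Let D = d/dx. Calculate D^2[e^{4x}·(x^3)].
2 x \left(8 x^{2} + 12 x + 3\right) e^{4 x}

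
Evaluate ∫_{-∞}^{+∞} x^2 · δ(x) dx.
0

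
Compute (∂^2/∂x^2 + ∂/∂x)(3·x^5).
15 x^{3} \left(x + 4\right)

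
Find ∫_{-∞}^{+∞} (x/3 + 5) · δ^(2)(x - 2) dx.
0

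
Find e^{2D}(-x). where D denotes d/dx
- x - 2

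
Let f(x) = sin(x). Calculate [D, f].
\cos{\left(x \right)}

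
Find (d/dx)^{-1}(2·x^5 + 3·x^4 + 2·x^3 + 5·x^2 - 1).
\frac{x^{6}}{3} + \frac{3 x^{5}}{5} + \frac{x^{4}}{2} + \frac{5 x^{3}}{3} - x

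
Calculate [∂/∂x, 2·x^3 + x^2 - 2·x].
6 x^{2} + 2 x - 2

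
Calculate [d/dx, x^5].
5 x^{4}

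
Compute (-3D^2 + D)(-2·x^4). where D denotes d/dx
8 x^{2} \left(9 - x\right)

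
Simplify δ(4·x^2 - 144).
\frac{\delta(x - 6) + \delta(x + 6)}{48}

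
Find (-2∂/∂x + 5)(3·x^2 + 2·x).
15 x^{2} - 2 x - 4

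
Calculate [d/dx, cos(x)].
- \sin{\left(x \right)}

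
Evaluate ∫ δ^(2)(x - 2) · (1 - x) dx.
0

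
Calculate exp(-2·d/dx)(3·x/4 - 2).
\frac{3 x}{4} - \frac{7}{2}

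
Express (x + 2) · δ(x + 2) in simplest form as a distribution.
0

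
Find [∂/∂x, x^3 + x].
3 x^{2} + 1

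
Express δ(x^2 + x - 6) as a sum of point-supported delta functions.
\frac{\delta(x - 2) + \delta(x + 3)}{5}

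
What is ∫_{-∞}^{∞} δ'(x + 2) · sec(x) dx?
\tan{\left(2 \right)} \sec{\left(2 \right)}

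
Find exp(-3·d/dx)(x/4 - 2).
\frac{x}{4} - \frac{11}{4}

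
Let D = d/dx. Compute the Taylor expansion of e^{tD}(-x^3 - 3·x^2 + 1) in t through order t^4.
- t^{3} - 3 t^{2} \left(x + 1\right) - 3 t x \left(x + 2\right) - x^{3} - 3 x^{2} + 1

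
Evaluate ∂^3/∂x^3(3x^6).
360 x^{3}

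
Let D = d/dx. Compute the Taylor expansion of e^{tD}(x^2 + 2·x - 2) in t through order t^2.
t^{2} + 2 t \left(x + 1\right) + x^{2} + 2 x - 2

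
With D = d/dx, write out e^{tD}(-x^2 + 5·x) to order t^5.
- t^{2} - t \left(2 x - 5\right) - x^{2} + 5 x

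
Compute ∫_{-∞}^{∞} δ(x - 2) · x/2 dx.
1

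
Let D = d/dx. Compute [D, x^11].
11 x^{10}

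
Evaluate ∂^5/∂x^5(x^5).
120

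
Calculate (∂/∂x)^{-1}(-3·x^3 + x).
- \frac{3 x^{4}}{4} + \frac{x^{2}}{2}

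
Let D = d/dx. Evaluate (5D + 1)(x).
x + 5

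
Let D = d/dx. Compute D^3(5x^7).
1050 x^{4}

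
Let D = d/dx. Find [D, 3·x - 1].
3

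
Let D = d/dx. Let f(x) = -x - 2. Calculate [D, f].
-1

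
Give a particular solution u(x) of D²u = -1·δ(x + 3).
-\frac{|x + 3|}{2}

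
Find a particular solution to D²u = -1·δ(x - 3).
-\frac{|x - 3|}{2}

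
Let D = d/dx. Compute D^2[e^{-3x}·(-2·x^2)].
2 \left(- 9 x^{2} + 12 x - 2\right) e^{- 3 x}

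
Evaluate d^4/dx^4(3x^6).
1080 x^{2}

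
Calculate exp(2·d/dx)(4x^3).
4 x^{3} + 24 x^{2} + 48 x + 32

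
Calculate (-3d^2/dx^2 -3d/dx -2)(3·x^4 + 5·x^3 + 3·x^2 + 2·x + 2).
- 6 x^{4} - 46 x^{3} - 159 x^{2} - 112 x - 28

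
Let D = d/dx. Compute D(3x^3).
9 x^{2}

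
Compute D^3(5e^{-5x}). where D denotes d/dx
- 625 e^{- 5 x}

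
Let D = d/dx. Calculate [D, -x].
-1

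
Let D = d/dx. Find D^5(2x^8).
13440 x^{3}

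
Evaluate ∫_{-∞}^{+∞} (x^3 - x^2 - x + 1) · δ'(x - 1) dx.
0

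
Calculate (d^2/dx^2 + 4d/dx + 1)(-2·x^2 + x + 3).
- 2 x^{2} - 15 x + 3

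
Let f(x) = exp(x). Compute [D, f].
e^{x}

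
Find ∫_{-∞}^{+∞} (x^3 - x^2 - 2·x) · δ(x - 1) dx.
-2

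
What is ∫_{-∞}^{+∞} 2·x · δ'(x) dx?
-2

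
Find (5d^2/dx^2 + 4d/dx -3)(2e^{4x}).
186 e^{4 x}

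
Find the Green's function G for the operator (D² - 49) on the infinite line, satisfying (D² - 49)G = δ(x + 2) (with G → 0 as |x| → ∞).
-\frac{e^{-7|x + 2|}}{14}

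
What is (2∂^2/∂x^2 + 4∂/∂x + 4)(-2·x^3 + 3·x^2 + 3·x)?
- 8 x^{3} - 12 x^{2} + 12 x + 24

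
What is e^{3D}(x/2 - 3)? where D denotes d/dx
\frac{x}{2} - \frac{3}{2}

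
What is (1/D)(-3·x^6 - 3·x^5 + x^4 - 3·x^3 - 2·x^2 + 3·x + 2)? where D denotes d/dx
- \frac{3 x^{7}}{7} - \frac{x^{6}}{2} + \frac{x^{5}}{5} - \frac{3 x^{4}}{4} - \frac{2 x^{3}}{3} + \frac{3 x^{2}}{2} + 2 x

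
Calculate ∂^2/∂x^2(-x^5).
- 20 x^{3}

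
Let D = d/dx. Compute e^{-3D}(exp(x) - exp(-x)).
- e^{3 - x} + e^{x - 3}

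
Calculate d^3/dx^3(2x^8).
672 x^{5}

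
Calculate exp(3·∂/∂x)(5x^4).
5 x^{4} + 60 x^{3} + 270 x^{2} + 540 x + 405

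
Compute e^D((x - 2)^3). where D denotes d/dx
x^{3} - 3 x^{2} + 3 x - 1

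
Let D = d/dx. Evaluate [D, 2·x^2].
4 x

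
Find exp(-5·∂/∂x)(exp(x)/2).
\frac{e^{x - 5}}{2}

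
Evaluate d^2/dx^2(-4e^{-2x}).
- 16 e^{- 2 x}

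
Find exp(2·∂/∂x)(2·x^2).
2 x^{2} + 8 x + 8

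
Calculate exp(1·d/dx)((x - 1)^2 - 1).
x^{2} - 1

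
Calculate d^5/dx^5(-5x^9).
- 75600 x^{4}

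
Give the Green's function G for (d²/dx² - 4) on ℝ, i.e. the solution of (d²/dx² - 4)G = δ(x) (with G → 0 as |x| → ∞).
-\frac{e^{-2|x|}}{4}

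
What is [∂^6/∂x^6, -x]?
-6\frac{d^{5}}{dx^{5}}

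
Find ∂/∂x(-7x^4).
- 28 x^{3}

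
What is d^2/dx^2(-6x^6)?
- 180 x^{4}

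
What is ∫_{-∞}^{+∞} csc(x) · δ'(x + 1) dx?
\cot{\left(1 \right)} \csc{\left(1 \right)}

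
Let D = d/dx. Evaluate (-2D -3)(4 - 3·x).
9 x - 6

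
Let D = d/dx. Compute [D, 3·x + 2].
3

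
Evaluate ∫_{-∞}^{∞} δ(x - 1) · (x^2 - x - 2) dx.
-2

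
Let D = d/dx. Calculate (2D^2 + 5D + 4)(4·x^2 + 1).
16 x^{2} + 40 x + 20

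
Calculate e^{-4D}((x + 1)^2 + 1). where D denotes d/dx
x^{2} - 6 x + 10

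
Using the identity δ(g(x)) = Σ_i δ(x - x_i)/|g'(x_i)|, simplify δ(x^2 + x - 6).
\frac{\delta(x - 2) + \delta(x + 3)}{5}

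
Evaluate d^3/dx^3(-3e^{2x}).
- 24 e^{2 x}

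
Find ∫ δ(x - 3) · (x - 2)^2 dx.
1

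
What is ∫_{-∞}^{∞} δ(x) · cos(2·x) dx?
1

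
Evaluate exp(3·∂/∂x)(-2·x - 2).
- 2 x - 8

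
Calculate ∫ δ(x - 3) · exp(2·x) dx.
e^{6}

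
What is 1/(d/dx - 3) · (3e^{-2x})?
- \frac{3 e^{- 2 x}}{5}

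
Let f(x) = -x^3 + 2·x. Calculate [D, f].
2 - 3 x^{2}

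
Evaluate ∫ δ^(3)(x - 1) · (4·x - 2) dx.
0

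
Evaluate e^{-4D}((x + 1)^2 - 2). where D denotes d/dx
x^{2} - 6 x + 7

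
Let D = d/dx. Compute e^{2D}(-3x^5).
- 3 x^{5} - 30 x^{4} - 120 x^{3} - 240 x^{2} - 240 x - 96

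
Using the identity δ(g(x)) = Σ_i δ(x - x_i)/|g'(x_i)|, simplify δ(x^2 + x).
\frac{\delta(x + 1) + \delta(x)}{1}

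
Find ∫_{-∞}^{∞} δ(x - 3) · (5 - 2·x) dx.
-1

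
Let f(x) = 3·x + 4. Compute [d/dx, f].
3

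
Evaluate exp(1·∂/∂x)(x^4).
x^{4} + 4 x^{3} + 6 x^{2} + 4 x + 1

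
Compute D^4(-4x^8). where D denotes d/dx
- 6720 x^{4}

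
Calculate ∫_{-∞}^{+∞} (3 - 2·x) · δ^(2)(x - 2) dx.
0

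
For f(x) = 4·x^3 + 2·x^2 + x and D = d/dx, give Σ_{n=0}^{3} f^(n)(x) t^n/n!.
4 t^{3} + t^{2} \left(12 x + 2\right) + t \left(12 x^{2} + 4 x + 1\right) + 4 x^{3} + 2 x^{2} + x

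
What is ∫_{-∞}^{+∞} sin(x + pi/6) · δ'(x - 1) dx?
- \cos{\left(\frac{\pi}{6} + 1 \right)}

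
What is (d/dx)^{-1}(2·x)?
x^{2}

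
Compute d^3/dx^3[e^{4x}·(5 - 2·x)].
\left(224 - 128 x\right) e^{4 x}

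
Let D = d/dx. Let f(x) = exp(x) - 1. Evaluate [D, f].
e^{x}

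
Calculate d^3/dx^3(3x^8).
1008 x^{5}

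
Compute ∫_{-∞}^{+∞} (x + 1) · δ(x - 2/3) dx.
\frac{5}{3}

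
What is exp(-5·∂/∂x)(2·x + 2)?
2 x - 8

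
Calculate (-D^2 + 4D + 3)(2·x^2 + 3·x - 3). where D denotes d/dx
6 x^{2} + 25 x - 1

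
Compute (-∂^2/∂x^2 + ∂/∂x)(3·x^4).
12 x^{2} \left(x - 3\right)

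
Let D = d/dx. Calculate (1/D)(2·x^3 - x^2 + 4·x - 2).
\frac{x^{4}}{2} - \frac{x^{3}}{3} + 2 x^{2} - 2 x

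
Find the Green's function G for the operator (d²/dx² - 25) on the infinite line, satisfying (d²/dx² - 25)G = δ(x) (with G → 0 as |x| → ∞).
-\frac{e^{-5|x|}}{10}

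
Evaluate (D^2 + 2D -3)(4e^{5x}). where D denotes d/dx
128 e^{5 x}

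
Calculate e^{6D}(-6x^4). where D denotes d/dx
- 6 x^{4} - 144 x^{3} - 1296 x^{2} - 5184 x - 7776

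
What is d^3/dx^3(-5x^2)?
0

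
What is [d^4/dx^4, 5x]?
20\frac{d^{3}}{dx^{3}}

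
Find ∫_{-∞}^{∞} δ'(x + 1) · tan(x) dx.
- \tan^{2}{\left(1 \right)} - 1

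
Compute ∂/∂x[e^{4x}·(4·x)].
\left(16 x + 4\right) e^{4 x}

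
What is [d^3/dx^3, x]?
3\frac{d^{2}}{dx^{2}}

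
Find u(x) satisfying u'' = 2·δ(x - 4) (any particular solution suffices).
|x - 4|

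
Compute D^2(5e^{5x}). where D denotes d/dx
125 e^{5 x}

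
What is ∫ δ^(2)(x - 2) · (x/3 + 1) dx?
0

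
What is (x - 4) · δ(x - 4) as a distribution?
0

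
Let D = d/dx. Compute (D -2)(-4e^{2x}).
0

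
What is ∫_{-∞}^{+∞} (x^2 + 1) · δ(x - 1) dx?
2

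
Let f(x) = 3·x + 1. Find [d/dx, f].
3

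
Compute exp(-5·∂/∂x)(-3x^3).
- 3 x^{3} + 45 x^{2} - 225 x + 375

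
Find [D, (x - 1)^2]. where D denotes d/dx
2 x - 2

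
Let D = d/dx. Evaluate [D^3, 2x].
6D^{2}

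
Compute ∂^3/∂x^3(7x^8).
2352 x^{5}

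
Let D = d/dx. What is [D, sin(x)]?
\cos{\left(x \right)}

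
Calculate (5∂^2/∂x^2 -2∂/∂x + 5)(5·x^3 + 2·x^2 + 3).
25 x^{3} - 20 x^{2} + 142 x + 35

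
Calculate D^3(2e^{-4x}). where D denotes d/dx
- 128 e^{- 4 x}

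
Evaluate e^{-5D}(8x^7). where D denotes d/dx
8 x^{7} - 280 x^{6} + 4200 x^{5} - 35000 x^{4} + 175000 x^{3} - 525000 x^{2} + 875000 x - 625000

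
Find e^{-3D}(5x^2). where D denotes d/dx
5 x^{2} - 30 x + 45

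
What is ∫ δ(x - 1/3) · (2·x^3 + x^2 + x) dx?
\frac{14}{27}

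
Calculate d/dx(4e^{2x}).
8 e^{2 x}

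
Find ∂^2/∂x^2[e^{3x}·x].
\left(9 x + 6\right) e^{3 x}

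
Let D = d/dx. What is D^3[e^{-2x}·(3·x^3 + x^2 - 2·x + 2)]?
2 \left(- 12 x^{3} + 50 x^{2} - 34 x - 17\right) e^{- 2 x}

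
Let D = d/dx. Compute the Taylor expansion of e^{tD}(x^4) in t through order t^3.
x \left(4 t^{3} + 6 t^{2} x + 4 t x^{2} + x^{3}\right)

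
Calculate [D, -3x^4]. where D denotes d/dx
- 12 x^{3}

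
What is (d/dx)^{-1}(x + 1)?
\frac{x^{2}}{2} + x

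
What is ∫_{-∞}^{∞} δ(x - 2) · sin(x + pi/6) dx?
\sin{\left(\frac{\pi}{6} + 2 \right)}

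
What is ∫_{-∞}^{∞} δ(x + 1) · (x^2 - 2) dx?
-1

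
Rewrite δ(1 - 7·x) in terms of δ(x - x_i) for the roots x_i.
\frac{\delta(x - 1/7)}{7}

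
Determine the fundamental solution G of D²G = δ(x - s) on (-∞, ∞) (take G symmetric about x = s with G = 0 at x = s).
\frac{|x - s|}{2}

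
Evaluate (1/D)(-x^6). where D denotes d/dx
- \frac{x^{7}}{7}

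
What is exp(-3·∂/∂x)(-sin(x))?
- \sin{\left(x - 3 \right)}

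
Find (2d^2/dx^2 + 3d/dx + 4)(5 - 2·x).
14 - 8 x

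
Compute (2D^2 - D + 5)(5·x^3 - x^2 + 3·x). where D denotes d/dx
25 x^{3} - 20 x^{2} + 77 x - 7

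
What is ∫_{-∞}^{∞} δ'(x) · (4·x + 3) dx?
-4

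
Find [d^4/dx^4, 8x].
32\frac{d^{3}}{dx^{3}}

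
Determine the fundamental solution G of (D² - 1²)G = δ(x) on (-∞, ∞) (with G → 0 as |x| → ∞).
-\frac{e^{-|x|}}{2}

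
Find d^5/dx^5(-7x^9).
- 105840 x^{4}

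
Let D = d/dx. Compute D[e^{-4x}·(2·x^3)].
x^{2} \left(6 - 8 x\right) e^{- 4 x}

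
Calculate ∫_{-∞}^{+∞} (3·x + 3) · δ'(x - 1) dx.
-3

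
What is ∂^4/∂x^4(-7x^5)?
- 840 x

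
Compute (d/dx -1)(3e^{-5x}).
- 18 e^{- 5 x}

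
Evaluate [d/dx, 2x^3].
6 x^{2}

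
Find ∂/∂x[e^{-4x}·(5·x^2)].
10 x \left(1 - 2 x\right) e^{- 4 x}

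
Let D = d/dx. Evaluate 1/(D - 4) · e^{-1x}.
- \frac{e^{- x}}{5}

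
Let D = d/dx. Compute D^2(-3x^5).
- 60 x^{3}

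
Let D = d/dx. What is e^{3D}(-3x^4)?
- 3 x^{4} - 36 x^{3} - 162 x^{2} - 324 x - 243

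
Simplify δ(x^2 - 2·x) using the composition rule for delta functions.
\frac{\delta(x - 2) + \delta(x)}{2}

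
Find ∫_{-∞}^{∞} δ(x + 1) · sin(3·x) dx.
- \sin{\left(3 \right)}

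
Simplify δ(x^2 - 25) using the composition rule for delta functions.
\frac{\delta(x + 5) + \delta(x - 5)}{10}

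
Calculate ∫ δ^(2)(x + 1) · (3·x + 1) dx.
0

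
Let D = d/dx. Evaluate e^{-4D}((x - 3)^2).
x^{2} - 14 x + 49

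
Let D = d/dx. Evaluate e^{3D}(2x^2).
2 x^{2} + 12 x + 18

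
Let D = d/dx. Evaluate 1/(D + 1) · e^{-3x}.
- \frac{e^{- 3 x}}{2}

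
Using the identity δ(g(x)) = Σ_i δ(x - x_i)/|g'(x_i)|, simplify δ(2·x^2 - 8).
\frac{\delta(x - 2) + \delta(x + 2)}{8}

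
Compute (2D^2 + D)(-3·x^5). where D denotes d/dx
15 x^{3} \left(- x - 8\right)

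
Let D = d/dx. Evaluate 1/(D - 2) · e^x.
- e^{x}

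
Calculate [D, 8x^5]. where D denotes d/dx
40 x^{4}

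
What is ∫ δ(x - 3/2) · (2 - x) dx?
\frac{1}{2}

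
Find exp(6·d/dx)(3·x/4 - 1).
\frac{3 x}{4} + \frac{7}{2}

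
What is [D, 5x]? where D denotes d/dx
5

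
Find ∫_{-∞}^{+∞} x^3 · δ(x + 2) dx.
-8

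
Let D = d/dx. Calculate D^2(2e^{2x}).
8 e^{2 x}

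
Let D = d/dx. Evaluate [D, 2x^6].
12 x^{5}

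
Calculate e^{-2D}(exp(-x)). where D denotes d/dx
e^{2 - x}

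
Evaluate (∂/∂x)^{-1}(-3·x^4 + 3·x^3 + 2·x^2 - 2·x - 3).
- \frac{3 x^{5}}{5} + \frac{3 x^{4}}{4} + \frac{2 x^{3}}{3} - x^{2} - 3 x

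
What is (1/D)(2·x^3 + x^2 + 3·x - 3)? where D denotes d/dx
\frac{x^{4}}{2} + \frac{x^{3}}{3} + \frac{3 x^{2}}{2} - 3 x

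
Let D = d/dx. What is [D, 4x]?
4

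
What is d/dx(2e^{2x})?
4 e^{2 x}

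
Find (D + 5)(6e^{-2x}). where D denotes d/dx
18 e^{- 2 x}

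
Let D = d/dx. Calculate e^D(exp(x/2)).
e^{\frac{x}{2} + \frac{1}{2}}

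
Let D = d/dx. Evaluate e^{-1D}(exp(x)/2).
\frac{e^{x - 1}}{2}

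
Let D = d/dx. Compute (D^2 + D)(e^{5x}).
30 e^{5 x}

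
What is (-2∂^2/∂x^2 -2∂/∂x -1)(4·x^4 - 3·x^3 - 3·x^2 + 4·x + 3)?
- 4 x^{4} - 29 x^{3} - 75 x^{2} + 44 x + 1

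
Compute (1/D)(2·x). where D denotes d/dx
x^{2}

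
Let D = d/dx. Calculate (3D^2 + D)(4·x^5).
20 x^{3} \left(x + 12\right)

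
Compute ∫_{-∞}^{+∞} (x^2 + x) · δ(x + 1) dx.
0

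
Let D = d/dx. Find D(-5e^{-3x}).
15 e^{- 3 x}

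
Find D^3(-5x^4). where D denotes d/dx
- 120 x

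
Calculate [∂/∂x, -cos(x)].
\sin{\left(x \right)}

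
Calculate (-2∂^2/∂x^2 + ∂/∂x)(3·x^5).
15 x^{3} \left(x - 8\right)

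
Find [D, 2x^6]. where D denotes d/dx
12 x^{5}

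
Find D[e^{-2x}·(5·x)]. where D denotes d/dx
5 \left(1 - 2 x\right) e^{- 2 x}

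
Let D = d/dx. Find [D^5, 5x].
25D^{4}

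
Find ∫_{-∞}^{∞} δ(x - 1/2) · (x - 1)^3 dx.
- \frac{1}{8}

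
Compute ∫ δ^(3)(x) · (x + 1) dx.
0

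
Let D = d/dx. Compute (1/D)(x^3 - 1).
\frac{x^{4}}{4} - x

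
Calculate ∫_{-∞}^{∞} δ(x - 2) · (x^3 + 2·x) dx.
12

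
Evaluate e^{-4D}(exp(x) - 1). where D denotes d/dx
e^{x - 4} - 1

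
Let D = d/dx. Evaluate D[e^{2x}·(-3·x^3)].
x^{2} \left(- 6 x - 9\right) e^{2 x}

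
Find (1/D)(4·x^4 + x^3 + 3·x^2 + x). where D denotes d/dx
\frac{4 x^{5}}{5} + \frac{x^{4}}{4} + x^{3} + \frac{x^{2}}{2}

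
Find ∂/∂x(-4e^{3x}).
- 12 e^{3 x}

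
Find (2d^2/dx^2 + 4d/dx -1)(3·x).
12 - 3 x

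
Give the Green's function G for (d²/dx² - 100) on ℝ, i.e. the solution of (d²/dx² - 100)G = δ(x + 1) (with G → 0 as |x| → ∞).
-\frac{e^{-10|x + 1|}}{20}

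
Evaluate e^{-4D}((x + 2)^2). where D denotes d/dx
x^{2} - 4 x + 4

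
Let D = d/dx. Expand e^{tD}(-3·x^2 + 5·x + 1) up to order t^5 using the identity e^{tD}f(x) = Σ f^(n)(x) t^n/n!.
- 3 t^{2} - t \left(6 x - 5\right) - 3 x^{2} + 5 x + 1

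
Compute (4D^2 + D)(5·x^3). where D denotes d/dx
15 x \left(x + 8\right)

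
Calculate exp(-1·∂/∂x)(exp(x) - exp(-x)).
- e^{1 - x} + e^{x - 1}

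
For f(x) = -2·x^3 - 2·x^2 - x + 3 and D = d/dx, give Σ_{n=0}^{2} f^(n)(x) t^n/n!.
- t^{2} \left(6 x + 2\right) - t \left(6 x^{2} + 4 x + 1\right) - 2 x^{3} - 2 x^{2} - x + 3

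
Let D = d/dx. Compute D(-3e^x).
- 3 e^{x}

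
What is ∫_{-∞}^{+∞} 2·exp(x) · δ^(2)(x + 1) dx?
\frac{2}{e}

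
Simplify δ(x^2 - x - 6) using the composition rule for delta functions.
\frac{\delta(x + 2) + \delta(x - 3)}{5}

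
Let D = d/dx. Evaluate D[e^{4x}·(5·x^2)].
10 x \left(2 x + 1\right) e^{4 x}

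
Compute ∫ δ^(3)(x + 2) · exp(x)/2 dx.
- \frac{1}{2 e^{2}}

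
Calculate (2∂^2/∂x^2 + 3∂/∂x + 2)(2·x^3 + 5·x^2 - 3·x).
4 x^{3} + 28 x^{2} + 48 x + 11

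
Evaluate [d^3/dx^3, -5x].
-15\frac{d^{2}}{dx^{2}}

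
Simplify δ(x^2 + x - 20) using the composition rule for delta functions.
\frac{\delta(x - 4) + \delta(x + 5)}{9}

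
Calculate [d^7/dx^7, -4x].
-28\frac{d^{6}}{dx^{6}}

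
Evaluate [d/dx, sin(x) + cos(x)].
- \sin{\left(x \right)} + \cos{\left(x \right)}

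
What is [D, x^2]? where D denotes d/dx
2 x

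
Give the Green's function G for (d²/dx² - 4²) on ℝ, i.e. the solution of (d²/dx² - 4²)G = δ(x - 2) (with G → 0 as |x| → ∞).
-\frac{e^{-4|x - 2|}}{8}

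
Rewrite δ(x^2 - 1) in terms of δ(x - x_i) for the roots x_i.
\frac{\delta(x + 1) + \delta(x - 1)}{2}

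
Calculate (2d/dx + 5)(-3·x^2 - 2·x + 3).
- 15 x^{2} - 22 x + 11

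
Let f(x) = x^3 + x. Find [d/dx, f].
3 x^{2} + 1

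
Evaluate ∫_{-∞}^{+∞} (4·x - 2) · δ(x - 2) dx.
6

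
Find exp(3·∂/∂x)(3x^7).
3 x^{7} + 63 x^{6} + 567 x^{5} + 2835 x^{4} + 8505 x^{3} + 15309 x^{2} + 15309 x + 6561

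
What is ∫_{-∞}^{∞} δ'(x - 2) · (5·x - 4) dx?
-5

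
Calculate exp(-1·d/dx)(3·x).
3 x - 3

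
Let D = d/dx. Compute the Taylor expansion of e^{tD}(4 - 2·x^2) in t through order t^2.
- 2 t^{2} - 4 t x - 2 x^{2} + 4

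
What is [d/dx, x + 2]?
1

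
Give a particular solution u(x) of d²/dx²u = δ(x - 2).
\frac{|x - 2|}{2}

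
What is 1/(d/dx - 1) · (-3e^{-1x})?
\frac{3 e^{- x}}{2}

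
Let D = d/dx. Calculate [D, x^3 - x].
3 x^{2} - 1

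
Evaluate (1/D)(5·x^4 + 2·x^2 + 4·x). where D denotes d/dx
x^{5} + \frac{2 x^{3}}{3} + 2 x^{2}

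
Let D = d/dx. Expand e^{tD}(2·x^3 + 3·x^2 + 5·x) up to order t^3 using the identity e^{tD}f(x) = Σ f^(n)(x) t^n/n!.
2 t^{3} + t^{2} \left(6 x + 3\right) + t \left(6 x^{2} + 6 x + 5\right) + 2 x^{3} + 3 x^{2} + 5 x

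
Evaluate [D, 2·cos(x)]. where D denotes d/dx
- 2 \sin{\left(x \right)}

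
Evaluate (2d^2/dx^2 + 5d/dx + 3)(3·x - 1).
9 x + 12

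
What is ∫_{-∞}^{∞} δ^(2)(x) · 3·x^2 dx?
6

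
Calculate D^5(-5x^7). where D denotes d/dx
- 12600 x^{2}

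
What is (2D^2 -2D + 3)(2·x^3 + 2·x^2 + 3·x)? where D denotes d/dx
6 x^{3} - 6 x^{2} + 25 x + 2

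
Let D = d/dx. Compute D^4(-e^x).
- e^{x}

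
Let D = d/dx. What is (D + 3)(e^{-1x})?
2 e^{- x}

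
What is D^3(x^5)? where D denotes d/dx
60 x^{2}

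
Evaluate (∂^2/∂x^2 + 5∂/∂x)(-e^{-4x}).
4 e^{- 4 x}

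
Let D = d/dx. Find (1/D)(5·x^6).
\frac{5 x^{7}}{7}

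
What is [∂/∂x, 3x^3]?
9 x^{2}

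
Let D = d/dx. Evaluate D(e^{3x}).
3 e^{3 x}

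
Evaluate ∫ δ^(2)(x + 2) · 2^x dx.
\frac{\log{\left(2 \right)}^{2}}{4}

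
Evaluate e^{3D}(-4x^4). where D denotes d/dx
- 4 x^{4} - 48 x^{3} - 216 x^{2} - 432 x - 324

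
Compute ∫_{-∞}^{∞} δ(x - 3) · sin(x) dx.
\sin{\left(3 \right)}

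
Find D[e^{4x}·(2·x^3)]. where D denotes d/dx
x^{2} \left(8 x + 6\right) e^{4 x}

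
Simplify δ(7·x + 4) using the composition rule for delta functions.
\frac{\delta(x + 4/7)}{7}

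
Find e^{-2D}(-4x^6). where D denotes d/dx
- 4 x^{6} + 48 x^{5} - 240 x^{4} + 640 x^{3} - 960 x^{2} + 768 x - 256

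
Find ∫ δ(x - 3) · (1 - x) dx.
-2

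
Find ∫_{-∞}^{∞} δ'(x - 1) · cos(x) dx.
\sin{\left(1 \right)}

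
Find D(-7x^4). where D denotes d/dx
- 28 x^{3}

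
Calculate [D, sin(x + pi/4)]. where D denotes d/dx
\cos{\left(x + \frac{\pi}{4} \right)}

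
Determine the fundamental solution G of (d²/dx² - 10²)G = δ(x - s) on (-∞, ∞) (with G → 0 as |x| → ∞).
-\frac{e^{-10|x-s|}}{20}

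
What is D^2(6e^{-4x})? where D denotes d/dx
96 e^{- 4 x}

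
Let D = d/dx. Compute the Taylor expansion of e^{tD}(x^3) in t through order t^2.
x \left(3 t^{2} + 3 t x + x^{2}\right)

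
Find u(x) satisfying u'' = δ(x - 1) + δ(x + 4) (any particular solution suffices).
\frac{|x - 1|}{2} + \frac{|x + 4|}{2}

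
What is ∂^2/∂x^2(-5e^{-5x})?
- 125 e^{- 5 x}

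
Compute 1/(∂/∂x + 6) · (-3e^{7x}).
- \frac{3 e^{7 x}}{13}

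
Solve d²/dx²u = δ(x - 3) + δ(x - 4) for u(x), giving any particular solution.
\frac{|x - 3|}{2} + \frac{|x - 4|}{2}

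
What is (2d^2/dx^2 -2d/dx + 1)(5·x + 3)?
5 x - 7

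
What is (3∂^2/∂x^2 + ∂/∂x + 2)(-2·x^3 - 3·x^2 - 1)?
- 4 x^{3} - 12 x^{2} - 42 x - 20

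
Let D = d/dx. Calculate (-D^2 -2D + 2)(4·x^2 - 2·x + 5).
8 x^{2} - 20 x + 6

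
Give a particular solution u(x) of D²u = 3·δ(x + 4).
\frac{3|x + 4|}{2}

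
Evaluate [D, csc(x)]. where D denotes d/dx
- \cot{\left(x \right)} \csc{\left(x \right)}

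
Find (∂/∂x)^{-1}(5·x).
\frac{5 x^{2}}{2}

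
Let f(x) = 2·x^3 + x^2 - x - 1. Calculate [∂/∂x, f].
6 x^{2} + 2 x - 1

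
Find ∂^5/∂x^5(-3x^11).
- 166320 x^{6}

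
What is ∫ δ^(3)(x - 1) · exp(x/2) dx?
- \frac{e^{\frac{1}{2}}}{8}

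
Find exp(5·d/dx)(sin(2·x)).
\sin{\left(2 x + 10 \right)}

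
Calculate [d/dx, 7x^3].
21 x^{2}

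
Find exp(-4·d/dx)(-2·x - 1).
7 - 2 x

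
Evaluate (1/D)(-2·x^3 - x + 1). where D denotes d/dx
- \frac{x^{4}}{2} - \frac{x^{2}}{2} + x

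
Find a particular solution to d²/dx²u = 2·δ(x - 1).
|x - 1|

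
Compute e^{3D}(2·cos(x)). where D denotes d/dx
2 \cos{\left(x + 3 \right)}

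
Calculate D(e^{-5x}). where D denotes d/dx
- 5 e^{- 5 x}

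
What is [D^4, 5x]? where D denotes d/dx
20D^{3}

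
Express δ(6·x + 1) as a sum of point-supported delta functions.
\frac{\delta(x + 1/6)}{6}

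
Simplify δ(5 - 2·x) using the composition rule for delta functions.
\frac{\delta(x - 5/2)}{2}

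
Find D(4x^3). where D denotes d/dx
12 x^{2}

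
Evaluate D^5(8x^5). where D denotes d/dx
960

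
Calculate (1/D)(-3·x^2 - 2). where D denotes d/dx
- x^{3} - 2 x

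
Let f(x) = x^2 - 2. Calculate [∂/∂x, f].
2 x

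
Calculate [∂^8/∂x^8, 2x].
16\frac{d^{7}}{dx^{7}}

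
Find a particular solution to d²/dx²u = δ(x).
\frac{|x|}{2}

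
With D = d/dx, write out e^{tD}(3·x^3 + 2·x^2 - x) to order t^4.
3 t^{3} + t^{2} \left(9 x + 2\right) + t \left(9 x^{2} + 4 x - 1\right) + 3 x^{3} + 2 x^{2} - x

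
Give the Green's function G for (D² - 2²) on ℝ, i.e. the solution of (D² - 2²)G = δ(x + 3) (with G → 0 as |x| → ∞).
-\frac{e^{-2|x + 3|}}{4}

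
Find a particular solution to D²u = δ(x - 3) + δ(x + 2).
\frac{|x - 3|}{2} + \frac{|x + 2|}{2}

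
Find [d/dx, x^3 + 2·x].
3 x^{2} + 2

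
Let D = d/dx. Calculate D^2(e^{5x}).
25 e^{5 x}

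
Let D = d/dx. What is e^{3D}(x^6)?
x^{6} + 18 x^{5} + 135 x^{4} + 540 x^{3} + 1215 x^{2} + 1458 x + 729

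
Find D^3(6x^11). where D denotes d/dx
5940 x^{8}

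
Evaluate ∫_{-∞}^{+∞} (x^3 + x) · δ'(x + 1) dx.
-4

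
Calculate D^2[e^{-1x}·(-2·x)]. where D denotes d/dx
2 \left(2 - x\right) e^{- x}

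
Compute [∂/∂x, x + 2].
1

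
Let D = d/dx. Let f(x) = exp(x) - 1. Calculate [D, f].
e^{x}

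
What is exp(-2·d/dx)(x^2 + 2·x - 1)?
x^{2} - 2 x - 1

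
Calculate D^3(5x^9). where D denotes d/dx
2520 x^{6}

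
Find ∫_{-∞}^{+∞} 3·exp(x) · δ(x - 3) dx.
3 e^{3}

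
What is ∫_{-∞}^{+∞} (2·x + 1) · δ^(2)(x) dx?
0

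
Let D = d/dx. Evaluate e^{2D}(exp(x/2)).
e^{\frac{x}{2} + 1}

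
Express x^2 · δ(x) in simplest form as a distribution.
0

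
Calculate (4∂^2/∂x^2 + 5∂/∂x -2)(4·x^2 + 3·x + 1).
- 8 x^{2} + 34 x + 45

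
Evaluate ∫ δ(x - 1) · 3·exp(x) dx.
3 e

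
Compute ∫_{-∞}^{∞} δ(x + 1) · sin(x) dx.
- \sin{\left(1 \right)}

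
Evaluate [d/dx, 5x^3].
15 x^{2}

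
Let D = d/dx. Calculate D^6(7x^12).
4656960 x^{6}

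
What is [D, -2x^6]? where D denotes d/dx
- 12 x^{5}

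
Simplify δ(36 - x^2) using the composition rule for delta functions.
\frac{\delta(x - 6) + \delta(x + 6)}{12}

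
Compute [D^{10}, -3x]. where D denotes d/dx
-30D^{9}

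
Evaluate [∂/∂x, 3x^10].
30 x^{9}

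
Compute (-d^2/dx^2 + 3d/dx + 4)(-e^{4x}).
0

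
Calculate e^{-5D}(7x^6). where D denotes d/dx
7 x^{6} - 210 x^{5} + 2625 x^{4} - 17500 x^{3} + 65625 x^{2} - 131250 x + 109375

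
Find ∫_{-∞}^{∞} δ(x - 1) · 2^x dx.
2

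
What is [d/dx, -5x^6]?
- 30 x^{5}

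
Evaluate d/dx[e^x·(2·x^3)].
2 x^{2} \left(x + 3\right) e^{x}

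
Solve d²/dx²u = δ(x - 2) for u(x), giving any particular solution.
\frac{|x - 2|}{2}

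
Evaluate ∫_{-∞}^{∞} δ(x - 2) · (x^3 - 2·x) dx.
4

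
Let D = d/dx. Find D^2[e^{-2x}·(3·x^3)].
6 x \left(2 x^{2} - 6 x + 3\right) e^{- 2 x}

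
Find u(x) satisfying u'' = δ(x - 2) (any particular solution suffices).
\frac{|x - 2|}{2}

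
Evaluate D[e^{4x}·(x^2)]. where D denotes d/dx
2 x \left(2 x + 1\right) e^{4 x}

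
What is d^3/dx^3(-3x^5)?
- 180 x^{2}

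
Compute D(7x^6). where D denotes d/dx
42 x^{5}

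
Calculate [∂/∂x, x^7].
7 x^{6}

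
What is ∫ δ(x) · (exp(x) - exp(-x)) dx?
0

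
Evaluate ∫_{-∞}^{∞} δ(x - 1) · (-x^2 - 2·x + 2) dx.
-1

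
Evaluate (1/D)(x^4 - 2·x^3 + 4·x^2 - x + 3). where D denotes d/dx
\frac{x^{5}}{5} - \frac{x^{4}}{2} + \frac{4 x^{3}}{3} - \frac{x^{2}}{2} + 3 x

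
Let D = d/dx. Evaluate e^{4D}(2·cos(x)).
2 \cos{\left(x + 4 \right)}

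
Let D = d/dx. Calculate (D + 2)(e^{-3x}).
- e^{- 3 x}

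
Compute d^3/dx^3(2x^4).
48 x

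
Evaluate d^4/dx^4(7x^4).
168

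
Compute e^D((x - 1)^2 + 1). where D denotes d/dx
x^{2} + 1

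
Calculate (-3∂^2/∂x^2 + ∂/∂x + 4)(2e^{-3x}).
- 52 e^{- 3 x}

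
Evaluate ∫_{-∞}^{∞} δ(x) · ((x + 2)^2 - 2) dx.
2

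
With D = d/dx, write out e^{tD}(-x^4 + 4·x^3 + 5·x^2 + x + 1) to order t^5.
- t^{4} + 4 t^{3} \left(1 - x\right) + t^{2} \left(- 6 x^{2} + 12 x + 5\right) + t \left(- 4 x^{3} + 12 x^{2} + 10 x + 1\right) - x^{4} + 4 x^{3} + 5 x^{2} + x + 1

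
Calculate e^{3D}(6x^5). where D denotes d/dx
6 x^{5} + 90 x^{4} + 540 x^{3} + 1620 x^{2} + 2430 x + 1458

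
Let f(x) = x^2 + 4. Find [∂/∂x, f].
2 x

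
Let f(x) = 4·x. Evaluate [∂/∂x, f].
4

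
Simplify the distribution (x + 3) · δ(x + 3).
0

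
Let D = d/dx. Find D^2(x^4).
12 x^{2}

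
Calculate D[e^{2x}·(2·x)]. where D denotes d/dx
\left(4 x + 2\right) e^{2 x}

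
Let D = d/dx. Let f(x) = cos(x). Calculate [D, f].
- \sin{\left(x \right)}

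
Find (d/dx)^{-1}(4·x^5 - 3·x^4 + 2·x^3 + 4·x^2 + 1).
\frac{2 x^{6}}{3} - \frac{3 x^{5}}{5} + \frac{x^{4}}{2} + \frac{4 x^{3}}{3} + x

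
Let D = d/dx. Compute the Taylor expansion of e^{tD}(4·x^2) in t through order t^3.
4 t^{2} + 8 t x + 4 x^{2}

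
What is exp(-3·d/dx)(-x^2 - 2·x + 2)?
- x^{2} + 4 x - 1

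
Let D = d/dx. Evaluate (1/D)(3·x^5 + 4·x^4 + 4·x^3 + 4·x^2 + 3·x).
\frac{x^{6}}{2} + \frac{4 x^{5}}{5} + x^{4} + \frac{4 x^{3}}{3} + \frac{3 x^{2}}{2}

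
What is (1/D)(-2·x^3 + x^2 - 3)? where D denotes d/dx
- \frac{x^{4}}{2} + \frac{x^{3}}{3} - 3 x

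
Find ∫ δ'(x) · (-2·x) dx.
2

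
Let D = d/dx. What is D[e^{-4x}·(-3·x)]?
3 \left(4 x - 1\right) e^{- 4 x}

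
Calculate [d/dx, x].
1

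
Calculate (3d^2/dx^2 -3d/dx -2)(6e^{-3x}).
204 e^{- 3 x}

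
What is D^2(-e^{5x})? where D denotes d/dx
- 25 e^{5 x}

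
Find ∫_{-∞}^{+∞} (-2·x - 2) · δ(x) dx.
-2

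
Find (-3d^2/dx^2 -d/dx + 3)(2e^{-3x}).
- 42 e^{- 3 x}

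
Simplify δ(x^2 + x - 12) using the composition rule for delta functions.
\frac{\delta(x - 3) + \delta(x + 4)}{7}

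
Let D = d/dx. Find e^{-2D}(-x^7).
- x^{7} + 14 x^{6} - 84 x^{5} + 280 x^{4} - 560 x^{3} + 672 x^{2} - 448 x + 128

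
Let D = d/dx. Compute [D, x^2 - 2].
2 x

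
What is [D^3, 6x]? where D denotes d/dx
18D^{2}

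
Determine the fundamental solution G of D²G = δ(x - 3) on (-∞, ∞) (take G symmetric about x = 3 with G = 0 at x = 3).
\frac{|x - 3|}{2}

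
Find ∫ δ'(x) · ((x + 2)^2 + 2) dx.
-4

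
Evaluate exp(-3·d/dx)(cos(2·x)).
\cos{\left(2 x - 6 \right)}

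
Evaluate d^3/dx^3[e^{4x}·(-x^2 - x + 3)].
\left(- 64 x^{2} - 160 x + 120\right) e^{4 x}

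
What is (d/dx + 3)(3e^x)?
12 e^{x}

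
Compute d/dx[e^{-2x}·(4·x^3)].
x^{2} \left(12 - 8 x\right) e^{- 2 x}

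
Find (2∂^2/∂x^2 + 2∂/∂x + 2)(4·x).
8 x + 8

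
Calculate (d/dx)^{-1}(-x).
- \frac{x^{2}}{2}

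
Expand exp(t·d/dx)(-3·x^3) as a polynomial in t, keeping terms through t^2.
3 x \left(- 3 t^{2} - 3 t x - x^{2}\right)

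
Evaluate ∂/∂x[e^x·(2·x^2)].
2 x \left(x + 2\right) e^{x}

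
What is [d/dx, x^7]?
7 x^{6}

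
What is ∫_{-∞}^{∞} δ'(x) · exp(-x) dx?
1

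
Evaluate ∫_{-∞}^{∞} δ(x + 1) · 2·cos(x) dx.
2 \cos{\left(1 \right)}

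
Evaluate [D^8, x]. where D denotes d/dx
8D^{7}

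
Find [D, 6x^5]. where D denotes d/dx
30 x^{4}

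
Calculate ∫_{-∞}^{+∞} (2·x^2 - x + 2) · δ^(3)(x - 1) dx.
0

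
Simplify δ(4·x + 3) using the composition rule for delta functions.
\frac{\delta(x + 3/4)}{4}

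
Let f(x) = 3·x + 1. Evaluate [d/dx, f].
3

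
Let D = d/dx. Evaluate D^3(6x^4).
144 x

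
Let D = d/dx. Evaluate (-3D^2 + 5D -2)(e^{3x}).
- 14 e^{3 x}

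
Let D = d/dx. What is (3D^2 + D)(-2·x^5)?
10 x^{3} \left(- x - 12\right)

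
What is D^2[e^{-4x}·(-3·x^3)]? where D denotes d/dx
6 x \left(- 8 x^{2} + 12 x - 3\right) e^{- 4 x}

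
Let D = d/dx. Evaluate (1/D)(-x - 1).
- \frac{x^{2}}{2} - x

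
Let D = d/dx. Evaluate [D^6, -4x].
-24D^{5}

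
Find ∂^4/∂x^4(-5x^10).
- 25200 x^{6}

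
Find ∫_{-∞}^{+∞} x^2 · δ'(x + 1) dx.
2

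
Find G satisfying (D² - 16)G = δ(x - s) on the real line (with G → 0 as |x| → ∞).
-\frac{e^{-4|x-s|}}{8}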